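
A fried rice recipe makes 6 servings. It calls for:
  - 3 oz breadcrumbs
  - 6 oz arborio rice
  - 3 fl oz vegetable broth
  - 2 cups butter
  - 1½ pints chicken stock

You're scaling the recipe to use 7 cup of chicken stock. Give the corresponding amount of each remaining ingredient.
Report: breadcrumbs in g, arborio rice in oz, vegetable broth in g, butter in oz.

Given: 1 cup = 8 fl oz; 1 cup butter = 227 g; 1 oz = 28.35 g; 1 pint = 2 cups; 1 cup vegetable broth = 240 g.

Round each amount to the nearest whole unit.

breadcrumbs: 198 g; arborio rice: 14 oz; vegetable broth: 210 g; butter: 37 oz

The original recipe has 3 cup of chicken stock, so the scaling factor is 7 ÷ 3 = 7/3.
breadcrumbs: 3 oz × 7/3 × 28.35 g/oz ≈ 198 g
arborio rice: 6 oz × 7/3 = 14 oz
vegetable broth: 3 fl oz × 7/3 ÷ 8 fl oz/cup × 240 g/cup = 210 g
butter: 2 cup × 7/3 × 227 g/cup ÷ 28.35 g/oz ≈ 37 oz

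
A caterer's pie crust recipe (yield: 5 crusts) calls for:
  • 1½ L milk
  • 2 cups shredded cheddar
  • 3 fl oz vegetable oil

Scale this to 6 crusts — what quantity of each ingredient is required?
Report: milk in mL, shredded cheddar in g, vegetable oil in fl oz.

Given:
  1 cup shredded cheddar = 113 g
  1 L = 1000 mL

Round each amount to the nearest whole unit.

Scaling factor: 6/5 = 1.2.
milk: 1.5 L × 6/5 × 1000 mL/L = 1800 mL
shredded cheddar: 2 cup × 6/5 × 113 g/cup ≈ 271 g
vegetable oil: 3 fl oz × 6/5 ≈ 4 fl oz

milk: 1800 mL; shredded cheddar: 271 g; vegetable oil: 4 fl oz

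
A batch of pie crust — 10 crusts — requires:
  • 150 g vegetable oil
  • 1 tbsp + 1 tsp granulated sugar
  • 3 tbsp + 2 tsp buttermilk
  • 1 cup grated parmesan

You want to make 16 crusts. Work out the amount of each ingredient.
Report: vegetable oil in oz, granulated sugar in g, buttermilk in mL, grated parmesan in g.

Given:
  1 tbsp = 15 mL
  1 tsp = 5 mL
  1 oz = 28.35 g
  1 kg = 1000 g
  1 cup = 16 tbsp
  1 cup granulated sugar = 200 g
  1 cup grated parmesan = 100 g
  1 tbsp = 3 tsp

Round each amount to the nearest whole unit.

vegetable oil: 8 oz; granulated sugar: 27 g; buttermilk: 88 mL; grated parmesan: 160 g

Scaling factor: 16/10 = 8/5 = 1.6.
vegetable oil: 150 g × 8/5 ÷ 28.35 g/oz ≈ 8 oz
granulated sugar: (1 tbsp + 1 tsp = 4/3 tbsp) × 8/5 ÷ 16 tbsp/cup × 200 g/cup ≈ 27 g
buttermilk: (3 tbsp + 2 tsp = 11/3 tbsp) × 8/5 × 15 mL/tbsp = 88 mL
grated parmesan: 1 cup × 8/5 × 100 g/cup = 160 g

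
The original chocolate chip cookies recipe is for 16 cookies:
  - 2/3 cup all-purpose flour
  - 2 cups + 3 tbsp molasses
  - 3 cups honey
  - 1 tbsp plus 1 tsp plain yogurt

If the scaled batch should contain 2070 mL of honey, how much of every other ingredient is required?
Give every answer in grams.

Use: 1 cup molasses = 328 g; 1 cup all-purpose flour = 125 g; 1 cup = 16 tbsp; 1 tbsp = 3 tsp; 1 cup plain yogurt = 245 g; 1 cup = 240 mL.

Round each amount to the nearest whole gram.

The original recipe has 720 mL of honey, so the scaling factor is 2070 ÷ 720 = 23/8 = 2.875.
all-purpose flour: 2/3 cup × 23/8 × 125 g/cup ≈ 240 g
molasses: (2 cup + 3 tbsp = 2.1875 cup) × 23/8 × 328 g/cup ≈ 2063 g
plain yogurt: (1 tbsp + 1 tsp = 4/3 tbsp) × 23/8 ÷ 16 tbsp/cup × 245 g/cup ≈ 59 g

all-purpose flour: 240 g; molasses: 2063 g; plain yogurt: 59 g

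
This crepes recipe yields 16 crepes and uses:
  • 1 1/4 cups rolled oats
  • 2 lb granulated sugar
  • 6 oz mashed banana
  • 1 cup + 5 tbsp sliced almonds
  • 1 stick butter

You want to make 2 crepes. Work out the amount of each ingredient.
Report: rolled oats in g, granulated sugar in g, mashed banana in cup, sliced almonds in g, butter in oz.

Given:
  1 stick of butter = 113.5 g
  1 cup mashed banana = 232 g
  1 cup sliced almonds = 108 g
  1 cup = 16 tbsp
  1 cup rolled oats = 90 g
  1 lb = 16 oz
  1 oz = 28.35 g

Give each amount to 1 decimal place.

rolled oats: 14.1 g; granulated sugar: 113.4 g; mashed banana: 0.1 cup; sliced almonds: 17.7 g; butter: 0.5 oz

Scaling factor: 2/16 = 1/8 = 0.125.
rolled oats: 1.25 cup × 1/8 × 90 g/cup ≈ 14.1 g
granulated sugar: 2 lb × 1/8 × 16 oz/lb × 28.35 g/oz = 113.4 g
mashed banana: 6 oz × 1/8 × 28.35 g/oz ÷ 232 g/cup ≈ 0.1 cup
sliced almonds: (1 cup + 5 tbsp = 1.3125 cup) × 1/8 × 108 g/cup ≈ 17.7 g
butter: 1 stick × 1/8 × 113.5 g/stick ÷ 28.35 g/oz ≈ 0.5 oz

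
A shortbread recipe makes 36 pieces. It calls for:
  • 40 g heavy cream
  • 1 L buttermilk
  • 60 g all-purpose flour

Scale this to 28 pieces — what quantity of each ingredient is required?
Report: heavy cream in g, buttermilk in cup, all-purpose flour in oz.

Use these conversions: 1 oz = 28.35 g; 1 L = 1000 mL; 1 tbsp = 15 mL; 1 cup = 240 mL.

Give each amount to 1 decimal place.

Scaling factor: 28/36 = 7/9.
heavy cream: 40 g × 7/9 ≈ 31.1 g
buttermilk: 1 L × 7/9 × 1000 mL/L ÷ 240 mL/cup ≈ 3.2 cup
all-purpose flour: 60 g × 7/9 ÷ 28.35 g/oz ≈ 1.6 oz

heavy cream: 31.1 g; buttermilk: 3.2 cup; all-purpose flour: 1.6 oz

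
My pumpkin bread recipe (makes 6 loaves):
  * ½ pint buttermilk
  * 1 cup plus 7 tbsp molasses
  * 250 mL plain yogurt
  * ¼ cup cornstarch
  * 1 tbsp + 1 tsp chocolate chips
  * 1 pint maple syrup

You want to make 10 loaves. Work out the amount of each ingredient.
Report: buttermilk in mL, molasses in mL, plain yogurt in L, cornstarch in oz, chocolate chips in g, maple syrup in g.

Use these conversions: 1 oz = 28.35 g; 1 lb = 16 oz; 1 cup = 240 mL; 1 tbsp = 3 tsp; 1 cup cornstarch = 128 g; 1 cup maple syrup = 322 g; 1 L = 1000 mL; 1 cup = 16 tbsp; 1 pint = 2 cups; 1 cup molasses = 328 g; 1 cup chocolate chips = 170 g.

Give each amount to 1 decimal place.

buttermilk: 400.0 mL; molasses: 575.0 mL; plain yogurt: 0.4 L; cornstarch: 1.9 oz; chocolate chips: 23.6 g; maple syrup: 1073.3 g

Scaling factor: 10/6 = 5/3.
buttermilk: 0.5 pint × 5/3 × 2 cup/pint × 240 mL/cup = 400.0 mL
molasses: (1 cup + 7 tbsp = 1.4375 cup) × 5/3 × 240 mL/cup = 575.0 mL
plain yogurt: 250 mL × 5/3 ÷ 1000 mL/L ≈ 0.4 L
cornstarch: 0.25 cup × 5/3 × 128 g/cup ÷ 28.35 g/oz ≈ 1.9 oz
chocolate chips: (1 tbsp + 1 tsp = 4/3 tbsp) × 5/3 ÷ 16 tbsp/cup × 170 g/cup ≈ 23.6 g
maple syrup: 1 pint × 5/3 × 2 cup/pint × 322 g/cup ≈ 1073.3 g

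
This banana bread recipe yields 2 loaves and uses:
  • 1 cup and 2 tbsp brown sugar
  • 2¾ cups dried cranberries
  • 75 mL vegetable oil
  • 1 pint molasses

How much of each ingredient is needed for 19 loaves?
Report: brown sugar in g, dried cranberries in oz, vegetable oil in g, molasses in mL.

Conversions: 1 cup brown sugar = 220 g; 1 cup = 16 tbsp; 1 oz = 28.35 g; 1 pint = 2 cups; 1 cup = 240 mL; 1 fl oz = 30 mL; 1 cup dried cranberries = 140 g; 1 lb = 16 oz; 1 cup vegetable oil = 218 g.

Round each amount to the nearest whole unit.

Scaling factor: 19/2 = 9.5.
brown sugar: (1 cup + 2 tbsp = 1.125 cup) × 19/2 × 220 g/cup ≈ 2351 g
dried cranberries: 2.75 cup × 19/2 × 140 g/cup ÷ 28.35 g/oz ≈ 129 oz
vegetable oil: 75 mL × 19/2 ÷ 240 mL/cup × 218 g/cup ≈ 647 g
molasses: 1 pint × 19/2 × 2 cup/pint × 240 mL/cup = 4560 mL

brown sugar: 2351 g; dried cranberries: 129 oz; vegetable oil: 647 g; molasses: 4560 mL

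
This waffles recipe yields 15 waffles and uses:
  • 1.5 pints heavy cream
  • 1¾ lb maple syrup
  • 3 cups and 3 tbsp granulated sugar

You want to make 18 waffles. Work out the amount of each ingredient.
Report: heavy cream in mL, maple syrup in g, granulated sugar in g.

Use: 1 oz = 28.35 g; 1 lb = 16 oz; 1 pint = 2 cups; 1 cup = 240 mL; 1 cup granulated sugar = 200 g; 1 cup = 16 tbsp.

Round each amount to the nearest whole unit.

Scaling factor: 18/15 = 6/5 = 1.2.
heavy cream: 1.5 pint × 6/5 × 2 cup/pint × 240 mL/cup = 864 mL
maple syrup: 1.75 lb × 6/5 × 16 oz/lb × 28.35 g/oz ≈ 953 g
granulated sugar: (3 cup + 3 tbsp = 3.1875 cup) × 6/5 × 200 g/cup = 765 g

heavy cream: 864 mL; maple syrup: 953 g; granulated sugar: 765 g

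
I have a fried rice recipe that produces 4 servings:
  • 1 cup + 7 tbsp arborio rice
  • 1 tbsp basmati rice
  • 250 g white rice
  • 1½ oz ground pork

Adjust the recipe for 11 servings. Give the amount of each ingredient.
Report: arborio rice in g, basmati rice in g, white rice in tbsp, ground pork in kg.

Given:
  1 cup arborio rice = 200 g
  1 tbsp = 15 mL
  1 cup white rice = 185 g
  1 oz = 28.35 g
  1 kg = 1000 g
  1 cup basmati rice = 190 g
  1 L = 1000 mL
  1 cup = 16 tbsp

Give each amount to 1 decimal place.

Scaling factor: 11/4 = 2.75.
arborio rice: (1 cup + 7 tbsp = 1.4375 cup) × 11/4 × 200 g/cup ≈ 790.6 g
basmati rice: 1 tbsp × 11/4 ÷ 16 tbsp/cup × 190 g/cup ≈ 32.7 g
white rice: 250 g × 11/4 ÷ 185 g/cup × 16 tbsp/cup ≈ 59.5 tbsp
ground pork: 1.5 oz × 11/4 × 28.35 g/oz ÷ 1000 g/kg ≈ 0.1 kg

arborio rice: 790.6 g; basmati rice: 32.7 g; white rice: 59.5 tbsp; ground pork: 0.1 kg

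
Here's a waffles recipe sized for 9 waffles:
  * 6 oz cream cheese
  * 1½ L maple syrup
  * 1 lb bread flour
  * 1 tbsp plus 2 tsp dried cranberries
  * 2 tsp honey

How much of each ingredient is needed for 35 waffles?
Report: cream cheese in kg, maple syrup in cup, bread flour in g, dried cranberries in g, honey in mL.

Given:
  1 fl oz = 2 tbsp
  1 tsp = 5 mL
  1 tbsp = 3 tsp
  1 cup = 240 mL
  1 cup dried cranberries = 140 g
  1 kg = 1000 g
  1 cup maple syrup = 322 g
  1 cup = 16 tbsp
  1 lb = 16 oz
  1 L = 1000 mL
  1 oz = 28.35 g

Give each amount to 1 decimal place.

Scaling factor: 35/9.
cream cheese: 6 oz × 35/9 × 28.35 g/oz ÷ 1000 g/kg ≈ 0.7 kg
maple syrup: 1.5 L × 35/9 × 1000 mL/L ÷ 240 mL/cup ≈ 24.3 cup
bread flour: 1 lb × 35/9 × 16 oz/lb × 28.35 g/oz = 1764.0 g
dried cranberries: (1 tbsp + 2 tsp = 5/3 tbsp) × 35/9 ÷ 16 tbsp/cup × 140 g/cup ≈ 56.7 g
honey: 2 tsp × 35/9 × 5 mL/tsp ≈ 38.9 mL

cream cheese: 0.7 kg; maple syrup: 24.3 cup; bread flour: 1764.0 g; dried cranberries: 56.7 g; honey: 38.9 mL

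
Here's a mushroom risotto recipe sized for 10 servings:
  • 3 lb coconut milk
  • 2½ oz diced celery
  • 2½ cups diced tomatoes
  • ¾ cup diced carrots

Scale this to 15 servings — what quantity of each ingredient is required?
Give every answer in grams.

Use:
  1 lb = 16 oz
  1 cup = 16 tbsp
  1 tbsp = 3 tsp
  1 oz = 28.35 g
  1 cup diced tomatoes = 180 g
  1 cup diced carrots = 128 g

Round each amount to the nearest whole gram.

coconut milk: 2041 g; diced celery: 106 g; diced tomatoes: 675 g; diced carrots: 144 g

Scaling factor: 15/10 = 3/2 = 1.5.
coconut milk: 3 lb × 3/2 × 16 oz/lb × 28.35 g/oz ≈ 2041 g
diced celery: 2.5 oz × 3/2 × 28.35 g/oz ≈ 106 g
diced tomatoes: 2.5 cup × 3/2 × 180 g/cup = 675 g
diced carrots: 0.75 cup × 3/2 × 128 g/cup = 144 g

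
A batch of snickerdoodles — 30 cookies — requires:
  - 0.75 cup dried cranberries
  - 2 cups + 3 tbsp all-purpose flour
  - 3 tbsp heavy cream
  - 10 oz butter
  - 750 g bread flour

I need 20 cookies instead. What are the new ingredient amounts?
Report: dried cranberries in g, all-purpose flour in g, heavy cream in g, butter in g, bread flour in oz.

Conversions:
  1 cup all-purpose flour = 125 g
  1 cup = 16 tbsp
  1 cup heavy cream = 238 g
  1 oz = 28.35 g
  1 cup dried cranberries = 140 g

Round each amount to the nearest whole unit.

Scaling factor: 20/30 = 2/3.
dried cranberries: 0.75 cup × 2/3 × 140 g/cup = 70 g
all-purpose flour: (2 cup + 3 tbsp = 2.1875 cup) × 2/3 × 125 g/cup ≈ 182 g
heavy cream: 3 tbsp × 2/3 ÷ 16 tbsp/cup × 238 g/cup ≈ 30 g
butter: 10 oz × 2/3 × 28.35 g/oz = 189 g
bread flour: 750 g × 2/3 ÷ 28.35 g/oz ≈ 18 oz

dried cranberries: 70 g; all-purpose flour: 182 g; heavy cream: 30 g; butter: 189 g; bread flour: 18 oz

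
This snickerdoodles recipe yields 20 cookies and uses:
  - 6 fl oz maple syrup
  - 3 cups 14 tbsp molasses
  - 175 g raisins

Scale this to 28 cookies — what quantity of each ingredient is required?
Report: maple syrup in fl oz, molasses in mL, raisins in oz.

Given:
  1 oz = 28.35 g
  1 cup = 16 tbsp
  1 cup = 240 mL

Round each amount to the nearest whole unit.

maple syrup: 8 fl oz; molasses: 1302 mL; raisins: 9 oz

Scaling factor: 28/20 = 7/5 = 1.4.
maple syrup: 6 fl oz × 7/5 ≈ 8 fl oz
molasses: (3 cup + 14 tbsp = 3.875 cup) × 7/5 × 240 mL/cup = 1302 mL
raisins: 175 g × 7/5 ÷ 28.35 g/oz ≈ 9 oz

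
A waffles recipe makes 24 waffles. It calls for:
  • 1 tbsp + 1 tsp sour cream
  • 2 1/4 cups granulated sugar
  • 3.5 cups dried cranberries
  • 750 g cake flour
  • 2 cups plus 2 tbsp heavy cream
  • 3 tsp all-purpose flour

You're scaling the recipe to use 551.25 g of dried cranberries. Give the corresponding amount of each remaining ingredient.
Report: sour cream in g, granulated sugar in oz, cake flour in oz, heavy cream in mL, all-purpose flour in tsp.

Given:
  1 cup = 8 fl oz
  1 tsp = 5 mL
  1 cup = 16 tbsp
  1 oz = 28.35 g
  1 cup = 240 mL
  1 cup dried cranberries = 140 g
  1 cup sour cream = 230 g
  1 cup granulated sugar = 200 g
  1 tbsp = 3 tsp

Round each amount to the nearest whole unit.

sour cream: 22 g; granulated sugar: 18 oz; cake flour: 30 oz; heavy cream: 574 mL; all-purpose flour: 3 tsp

The original recipe has 490 g of dried cranberries, so the scaling factor is 551.25 ÷ 490 = 9/8 = 1.125.
sour cream: (1 tbsp + 1 tsp = 4/3 tbsp) × 9/8 ÷ 16 tbsp/cup × 230 g/cup ≈ 22 g
granulated sugar: 2.25 cup × 9/8 × 200 g/cup ÷ 28.35 g/oz ≈ 18 oz
cake flour: 750 g × 9/8 ÷ 28.35 g/oz ≈ 30 oz
heavy cream: (2 cup + 2 tbsp = 2.125 cup) × 9/8 × 240 mL/cup ≈ 574 mL
all-purpose flour: 3 tsp × 9/8 ≈ 3 tsp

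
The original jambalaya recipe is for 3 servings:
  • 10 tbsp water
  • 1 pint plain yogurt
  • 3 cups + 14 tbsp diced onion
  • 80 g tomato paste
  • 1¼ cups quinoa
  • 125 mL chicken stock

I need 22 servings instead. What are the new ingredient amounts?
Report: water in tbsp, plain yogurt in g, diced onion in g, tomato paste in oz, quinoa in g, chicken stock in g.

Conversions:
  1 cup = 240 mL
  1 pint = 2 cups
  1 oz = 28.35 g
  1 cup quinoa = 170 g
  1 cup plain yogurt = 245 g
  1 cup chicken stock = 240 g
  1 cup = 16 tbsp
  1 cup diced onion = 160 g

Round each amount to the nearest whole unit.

water: 73 tbsp; plain yogurt: 3593 g; diced onion: 4547 g; tomato paste: 21 oz; quinoa: 1558 g; chicken stock: 917 g

Scaling factor: 22/3.
water: 10 tbsp × 22/3 ≈ 73 tbsp
plain yogurt: 1 pint × 22/3 × 2 cup/pint × 245 g/cup ≈ 3593 g
diced onion: (3 cup + 14 tbsp = 3.875 cup) × 22/3 × 160 g/cup ≈ 4547 g
tomato paste: 80 g × 22/3 ÷ 28.35 g/oz ≈ 21 oz
quinoa: 1.25 cup × 22/3 × 170 g/cup ≈ 1558 g
chicken stock: 125 mL × 22/3 ÷ 240 mL/cup × 240 g/cup ≈ 917 g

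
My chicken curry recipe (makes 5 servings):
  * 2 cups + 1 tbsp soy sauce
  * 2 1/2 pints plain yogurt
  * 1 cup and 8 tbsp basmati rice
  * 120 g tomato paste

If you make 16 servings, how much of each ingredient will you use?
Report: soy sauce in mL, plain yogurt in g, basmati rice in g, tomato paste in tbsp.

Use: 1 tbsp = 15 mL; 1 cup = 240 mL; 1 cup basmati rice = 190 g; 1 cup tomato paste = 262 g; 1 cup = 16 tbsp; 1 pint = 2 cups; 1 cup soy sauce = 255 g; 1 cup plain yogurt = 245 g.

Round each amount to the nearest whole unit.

soy sauce: 1584 mL; plain yogurt: 3920 g; basmati rice: 912 g; tomato paste: 23 tbsp

Scaling factor: 16/5 = 3.2.
soy sauce: (2 cup + 1 tbsp = 2.0625 cup) × 16/5 × 240 mL/cup = 1584 mL
plain yogurt: 2.5 pint × 16/5 × 2 cup/pint × 245 g/cup = 3920 g
basmati rice: (1 cup + 8 tbsp = 1.5 cup) × 16/5 × 190 g/cup = 912 g
tomato paste: 120 g × 16/5 ÷ 262 g/cup × 16 tbsp/cup ≈ 23 tbsp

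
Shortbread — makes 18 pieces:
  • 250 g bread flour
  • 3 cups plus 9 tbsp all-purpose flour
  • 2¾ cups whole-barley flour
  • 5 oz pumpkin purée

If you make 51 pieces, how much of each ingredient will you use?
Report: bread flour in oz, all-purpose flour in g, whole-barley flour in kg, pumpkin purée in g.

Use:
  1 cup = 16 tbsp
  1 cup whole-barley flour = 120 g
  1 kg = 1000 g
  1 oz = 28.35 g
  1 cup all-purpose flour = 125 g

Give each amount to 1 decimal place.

bread flour: 25.0 oz; all-purpose flour: 1261.7 g; whole-barley flour: 0.9 kg; pumpkin purée: 401.6 g

Scaling factor: 51/18 = 17/6.
bread flour: 250 g × 17/6 ÷ 28.35 g/oz ≈ 25.0 oz
all-purpose flour: (3 cup + 9 tbsp = 3.5625 cup) × 17/6 × 125 g/cup ≈ 1261.7 g
whole-barley flour: 2.75 cup × 17/6 × 120 g/cup ÷ 1000 g/kg ≈ 0.9 kg
pumpkin purée: 5 oz × 17/6 × 28.35 g/oz ≈ 401.6 g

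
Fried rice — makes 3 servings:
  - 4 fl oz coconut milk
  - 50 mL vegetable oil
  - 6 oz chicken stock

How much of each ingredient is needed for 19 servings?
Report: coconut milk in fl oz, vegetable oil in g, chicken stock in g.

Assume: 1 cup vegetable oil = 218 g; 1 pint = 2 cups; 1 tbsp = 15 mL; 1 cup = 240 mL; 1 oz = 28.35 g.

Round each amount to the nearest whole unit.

coconut milk: 25 fl oz; vegetable oil: 288 g; chicken stock: 1077 g

Scaling factor: 19/3.
coconut milk: 4 fl oz × 19/3 ≈ 25 fl oz
vegetable oil: 50 mL × 19/3 ÷ 240 mL/cup × 218 g/cup ≈ 288 g
chicken stock: 6 oz × 19/3 × 28.35 g/oz ≈ 1077 g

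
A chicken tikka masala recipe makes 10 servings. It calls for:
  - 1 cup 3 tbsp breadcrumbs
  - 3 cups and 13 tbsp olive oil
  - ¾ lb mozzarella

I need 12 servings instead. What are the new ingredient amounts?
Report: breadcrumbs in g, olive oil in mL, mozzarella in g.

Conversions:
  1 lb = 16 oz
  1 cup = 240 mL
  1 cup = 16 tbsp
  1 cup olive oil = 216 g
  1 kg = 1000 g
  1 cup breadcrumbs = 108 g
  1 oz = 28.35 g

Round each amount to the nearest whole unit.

breadcrumbs: 154 g; olive oil: 1098 mL; mozzarella: 408 g

Scaling factor: 12/10 = 6/5 = 1.2.
breadcrumbs: (1 cup + 3 tbsp = 1.1875 cup) × 6/5 × 108 g/cup ≈ 154 g
olive oil: (3 cup + 13 tbsp = 3.8125 cup) × 6/5 × 240 mL/cup = 1098 mL
mozzarella: 0.75 lb × 6/5 × 16 oz/lb × 28.35 g/oz ≈ 408 g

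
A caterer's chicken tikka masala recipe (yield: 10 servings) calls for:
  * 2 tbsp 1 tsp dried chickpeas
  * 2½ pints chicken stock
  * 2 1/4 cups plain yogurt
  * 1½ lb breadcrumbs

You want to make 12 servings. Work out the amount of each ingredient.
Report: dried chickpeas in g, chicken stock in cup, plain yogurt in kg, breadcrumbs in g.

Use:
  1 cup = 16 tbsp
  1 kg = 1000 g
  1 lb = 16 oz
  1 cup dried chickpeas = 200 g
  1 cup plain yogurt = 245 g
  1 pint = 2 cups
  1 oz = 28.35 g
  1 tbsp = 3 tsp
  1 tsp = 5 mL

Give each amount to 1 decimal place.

dried chickpeas: 35.0 g; chicken stock: 6.0 cup; plain yogurt: 0.7 kg; breadcrumbs: 816.5 g

Scaling factor: 12/10 = 6/5 = 1.2.
dried chickpeas: (2 tbsp + 1 tsp = 7/3 tbsp) × 6/5 ÷ 16 tbsp/cup × 200 g/cup = 35.0 g
chicken stock: 2.5 pint × 6/5 × 2 cup/pint = 6.0 cup
plain yogurt: 2.25 cup × 6/5 × 245 g/cup ÷ 1000 g/kg ≈ 0.7 kg
breadcrumbs: 1.5 lb × 6/5 × 16 oz/lb × 28.35 g/oz ≈ 816.5 g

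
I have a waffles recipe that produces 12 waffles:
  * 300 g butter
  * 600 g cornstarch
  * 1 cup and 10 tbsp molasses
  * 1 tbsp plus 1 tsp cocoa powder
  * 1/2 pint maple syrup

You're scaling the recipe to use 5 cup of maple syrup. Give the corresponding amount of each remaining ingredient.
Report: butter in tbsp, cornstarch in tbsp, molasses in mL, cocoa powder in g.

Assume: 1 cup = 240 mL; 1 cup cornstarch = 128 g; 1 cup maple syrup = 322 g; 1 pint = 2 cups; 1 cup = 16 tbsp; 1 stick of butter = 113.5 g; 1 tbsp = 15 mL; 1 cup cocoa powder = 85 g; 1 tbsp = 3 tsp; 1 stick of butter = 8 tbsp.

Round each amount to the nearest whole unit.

butter: 106 tbsp; cornstarch: 375 tbsp; molasses: 1950 mL; cocoa powder: 35 g

The original recipe has 1 cup of maple syrup, so the scaling factor is 5 ÷ 1 = 5.
butter: 300 g × 5 ÷ 113.5 g/stick × 8 tbsp/stick ≈ 106 tbsp
cornstarch: 600 g × 5 ÷ 128 g/cup × 16 tbsp/cup = 375 tbsp
molasses: (1 cup + 10 tbsp = 1.625 cup) × 5 × 240 mL/cup = 1950 mL
cocoa powder: (1 tbsp + 1 tsp = 4/3 tbsp) × 5 ÷ 16 tbsp/cup × 85 g/cup ≈ 35 g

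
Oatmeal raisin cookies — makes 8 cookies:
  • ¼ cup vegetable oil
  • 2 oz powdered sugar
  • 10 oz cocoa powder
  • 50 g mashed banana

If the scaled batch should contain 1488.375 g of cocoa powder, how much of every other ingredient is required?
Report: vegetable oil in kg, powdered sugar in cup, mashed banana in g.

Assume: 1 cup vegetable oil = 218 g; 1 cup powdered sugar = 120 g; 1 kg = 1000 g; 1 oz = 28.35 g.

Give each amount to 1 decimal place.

vegetable oil: 0.3 kg; powdered sugar: 2.5 cup; mashed banana: 262.5 g

The original recipe has 283.5 g of cocoa powder, so the scaling factor is 1488.375 ÷ 283.5 = 21/4 = 5.25.
vegetable oil: 0.25 cup × 21/4 × 218 g/cup ÷ 1000 g/kg ≈ 0.3 kg
powdered sugar: 2 oz × 21/4 × 28.35 g/oz ÷ 120 g/cup ≈ 2.5 cup
mashed banana: 50 g × 21/4 = 262.5 g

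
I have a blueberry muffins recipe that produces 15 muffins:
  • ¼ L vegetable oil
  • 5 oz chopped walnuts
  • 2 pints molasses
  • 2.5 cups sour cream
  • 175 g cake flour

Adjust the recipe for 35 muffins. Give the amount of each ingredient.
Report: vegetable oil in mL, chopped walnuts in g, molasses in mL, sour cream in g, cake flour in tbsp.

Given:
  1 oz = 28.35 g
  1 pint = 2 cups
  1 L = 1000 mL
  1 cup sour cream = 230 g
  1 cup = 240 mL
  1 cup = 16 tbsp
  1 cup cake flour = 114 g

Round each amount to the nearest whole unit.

vegetable oil: 583 mL; chopped walnuts: 331 g; molasses: 2240 mL; sour cream: 1342 g; cake flour: 57 tbsp

Scaling factor: 35/15 = 7/3.
vegetable oil: 0.25 L × 7/3 × 1000 mL/L ≈ 583 mL
chopped walnuts: 5 oz × 7/3 × 28.35 g/oz ≈ 331 g
molasses: 2 pint × 7/3 × 2 cup/pint × 240 mL/cup = 2240 mL
sour cream: 2.5 cup × 7/3 × 230 g/cup ≈ 1342 g
cake flour: 175 g × 7/3 ÷ 114 g/cup × 16 tbsp/cup ≈ 57 tbsp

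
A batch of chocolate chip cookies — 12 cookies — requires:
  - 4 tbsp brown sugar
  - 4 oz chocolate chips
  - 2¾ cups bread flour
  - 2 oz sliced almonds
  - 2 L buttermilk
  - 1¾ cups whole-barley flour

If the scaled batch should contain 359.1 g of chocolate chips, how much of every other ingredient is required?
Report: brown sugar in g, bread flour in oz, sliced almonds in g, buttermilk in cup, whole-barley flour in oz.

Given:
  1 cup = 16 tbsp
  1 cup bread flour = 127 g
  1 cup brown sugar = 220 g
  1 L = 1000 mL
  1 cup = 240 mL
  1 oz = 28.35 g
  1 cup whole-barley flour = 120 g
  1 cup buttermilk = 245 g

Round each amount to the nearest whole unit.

brown sugar: 174 g; bread flour: 39 oz; sliced almonds: 180 g; buttermilk: 26 cup; whole-barley flour: 23 oz

The original recipe has 113.4 g of chocolate chips, so the scaling factor is 359.1 ÷ 113.4 = 19/6.
brown sugar: 4 tbsp × 19/6 ÷ 16 tbsp/cup × 220 g/cup ≈ 174 g
bread flour: 2.75 cup × 19/6 × 127 g/cup ÷ 28.35 g/oz ≈ 39 oz
sliced almonds: 2 oz × 19/6 × 28.35 g/oz ≈ 180 g
buttermilk: 2 L × 19/6 × 1000 mL/L ÷ 240 mL/cup ≈ 26 cup
whole-barley flour: 1.75 cup × 19/6 × 120 g/cup ÷ 28.35 g/oz ≈ 23 oz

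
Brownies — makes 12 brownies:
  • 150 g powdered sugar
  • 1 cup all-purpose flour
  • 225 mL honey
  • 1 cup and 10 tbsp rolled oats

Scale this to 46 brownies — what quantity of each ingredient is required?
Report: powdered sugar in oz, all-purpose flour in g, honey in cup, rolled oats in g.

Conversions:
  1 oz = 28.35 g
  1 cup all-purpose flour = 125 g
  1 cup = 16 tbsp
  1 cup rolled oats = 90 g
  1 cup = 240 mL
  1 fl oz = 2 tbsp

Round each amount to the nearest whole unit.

Scaling factor: 46/12 = 23/6.
powdered sugar: 150 g × 23/6 ÷ 28.35 g/oz ≈ 20 oz
all-purpose flour: 1 cup × 23/6 × 125 g/cup ≈ 479 g
honey: 225 mL × 23/6 ÷ 240 mL/cup ≈ 4 cup
rolled oats: (1 cup + 10 tbsp = 1.625 cup) × 23/6 × 90 g/cup ≈ 561 g

powdered sugar: 20 oz; all-purpose flour: 479 g; honey: 4 cup; rolled oats: 561 g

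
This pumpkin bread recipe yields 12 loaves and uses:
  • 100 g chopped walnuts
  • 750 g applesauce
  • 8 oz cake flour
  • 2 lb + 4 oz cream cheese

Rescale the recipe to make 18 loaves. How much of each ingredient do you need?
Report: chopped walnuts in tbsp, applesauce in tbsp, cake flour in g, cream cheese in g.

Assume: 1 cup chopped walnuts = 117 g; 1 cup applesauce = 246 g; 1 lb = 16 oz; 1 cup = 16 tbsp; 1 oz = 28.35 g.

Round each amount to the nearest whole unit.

Scaling factor: 18/12 = 3/2 = 1.5.
chopped walnuts: 100 g × 3/2 ÷ 117 g/cup × 16 tbsp/cup ≈ 21 tbsp
applesauce: 750 g × 3/2 ÷ 246 g/cup × 16 tbsp/cup ≈ 73 tbsp
cake flour: 8 oz × 3/2 × 28.35 g/oz ≈ 340 g
cream cheese: (2 lb + 4 oz = 2.25 lb) × 3/2 × 16 oz/lb × 28.35 g/oz ≈ 1531 g

chopped walnuts: 21 tbsp; applesauce: 73 tbsp; cake flour: 340 g; cream cheese: 1531 g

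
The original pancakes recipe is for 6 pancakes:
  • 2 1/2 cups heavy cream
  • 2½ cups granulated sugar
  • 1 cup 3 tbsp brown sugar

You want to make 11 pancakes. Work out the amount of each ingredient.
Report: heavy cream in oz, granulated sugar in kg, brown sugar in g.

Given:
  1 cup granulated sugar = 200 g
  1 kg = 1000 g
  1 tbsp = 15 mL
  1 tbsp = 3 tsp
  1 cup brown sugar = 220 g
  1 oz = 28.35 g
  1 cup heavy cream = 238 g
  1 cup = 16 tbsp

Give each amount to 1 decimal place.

heavy cream: 38.5 oz; granulated sugar: 0.9 kg; brown sugar: 479.0 g

Scaling factor: 11/6.
heavy cream: 2.5 cup × 11/6 × 238 g/cup ÷ 28.35 g/oz ≈ 38.5 oz
granulated sugar: 2.5 cup × 11/6 × 200 g/cup ÷ 1000 g/kg ≈ 0.9 kg
brown sugar: (1 cup + 3 tbsp = 1.1875 cup) × 11/6 × 220 g/cup ≈ 479.0 g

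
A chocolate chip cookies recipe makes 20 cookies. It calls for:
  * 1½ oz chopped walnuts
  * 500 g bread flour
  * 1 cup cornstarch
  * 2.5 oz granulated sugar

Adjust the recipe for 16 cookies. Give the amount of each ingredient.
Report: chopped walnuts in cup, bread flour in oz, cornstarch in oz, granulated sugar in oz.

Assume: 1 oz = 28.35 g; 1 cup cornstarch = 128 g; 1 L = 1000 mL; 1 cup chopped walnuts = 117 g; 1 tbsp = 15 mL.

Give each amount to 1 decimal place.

chopped walnuts: 0.3 cup; bread flour: 14.1 oz; cornstarch: 3.6 oz; granulated sugar: 2.0 oz

Scaling factor: 16/20 = 4/5 = 0.8.
chopped walnuts: 1.5 oz × 4/5 × 28.35 g/oz ÷ 117 g/cup ≈ 0.3 cup
bread flour: 500 g × 4/5 ÷ 28.35 g/oz ≈ 14.1 oz
cornstarch: 1 cup × 4/5 × 128 g/cup ÷ 28.35 g/oz ≈ 3.6 oz
granulated sugar: 2.5 oz × 4/5 = 2.0 oz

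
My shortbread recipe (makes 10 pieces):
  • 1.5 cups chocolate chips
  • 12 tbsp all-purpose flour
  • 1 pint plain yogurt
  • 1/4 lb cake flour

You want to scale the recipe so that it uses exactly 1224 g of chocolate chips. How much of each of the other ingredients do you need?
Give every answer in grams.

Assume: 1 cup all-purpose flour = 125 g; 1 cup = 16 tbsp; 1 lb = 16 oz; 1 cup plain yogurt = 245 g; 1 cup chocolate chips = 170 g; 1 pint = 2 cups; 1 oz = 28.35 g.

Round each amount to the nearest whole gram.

The original recipe has 255 g of chocolate chips, so the scaling factor is 1224 ÷ 255 = 24/5 = 4.8.
all-purpose flour: 12 tbsp × 24/5 ÷ 16 tbsp/cup × 125 g/cup = 450 g
plain yogurt: 1 pint × 24/5 × 2 cup/pint × 245 g/cup = 2352 g
cake flour: 0.25 lb × 24/5 × 16 oz/lb × 28.35 g/oz ≈ 544 g

all-purpose flour: 450 g; plain yogurt: 2352 g; cake flour: 544 g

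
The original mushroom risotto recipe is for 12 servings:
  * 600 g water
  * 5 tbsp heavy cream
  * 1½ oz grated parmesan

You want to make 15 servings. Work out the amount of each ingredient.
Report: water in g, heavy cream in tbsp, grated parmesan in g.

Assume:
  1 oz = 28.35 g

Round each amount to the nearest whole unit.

Scaling factor: 15/12 = 5/4 = 1.25.
water: 600 g × 5/4 = 750 g
heavy cream: 5 tbsp × 5/4 ≈ 6 tbsp
grated parmesan: 1.5 oz × 5/4 × 28.35 g/oz ≈ 53 g

water: 750 g; heavy cream: 6 tbsp; grated parmesan: 53 g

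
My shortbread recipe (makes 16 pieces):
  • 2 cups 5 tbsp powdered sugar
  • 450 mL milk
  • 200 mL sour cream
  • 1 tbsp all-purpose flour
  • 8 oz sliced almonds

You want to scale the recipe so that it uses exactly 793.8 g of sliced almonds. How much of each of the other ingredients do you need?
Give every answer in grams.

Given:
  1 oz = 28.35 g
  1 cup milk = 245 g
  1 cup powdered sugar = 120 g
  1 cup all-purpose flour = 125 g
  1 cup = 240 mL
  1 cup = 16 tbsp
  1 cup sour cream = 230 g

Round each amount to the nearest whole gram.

The original recipe has 226.8 g of sliced almonds, so the scaling factor is 793.8 ÷ 226.8 = 7/2 = 3.5.
powdered sugar: (2 cup + 5 tbsp = 2.3125 cup) × 7/2 × 120 g/cup ≈ 971 g
milk: 450 mL × 7/2 ÷ 240 mL/cup × 245 g/cup ≈ 1608 g
sour cream: 200 mL × 7/2 ÷ 240 mL/cup × 230 g/cup ≈ 671 g
all-purpose flour: 1 tbsp × 7/2 ÷ 16 tbsp/cup × 125 g/cup ≈ 27 g

powdered sugar: 971 g; milk: 1608 g; sour cream: 671 g; all-purpose flour: 27 g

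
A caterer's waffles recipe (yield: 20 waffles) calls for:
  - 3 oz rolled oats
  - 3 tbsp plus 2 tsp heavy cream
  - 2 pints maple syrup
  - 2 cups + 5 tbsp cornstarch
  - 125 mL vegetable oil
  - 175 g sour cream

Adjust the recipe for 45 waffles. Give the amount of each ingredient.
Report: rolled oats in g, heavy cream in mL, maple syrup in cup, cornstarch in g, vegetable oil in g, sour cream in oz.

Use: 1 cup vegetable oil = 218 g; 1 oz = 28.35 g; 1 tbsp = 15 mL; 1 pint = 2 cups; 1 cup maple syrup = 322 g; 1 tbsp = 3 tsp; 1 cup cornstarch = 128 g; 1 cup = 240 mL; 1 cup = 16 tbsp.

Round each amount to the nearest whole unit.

rolled oats: 191 g; heavy cream: 124 mL; maple syrup: 9 cup; cornstarch: 666 g; vegetable oil: 255 g; sour cream: 14 oz

Scaling factor: 45/20 = 9/4 = 2.25.
rolled oats: 3 oz × 9/4 × 28.35 g/oz ≈ 191 g
heavy cream: (3 tbsp + 2 tsp = 11/3 tbsp) × 9/4 × 15 mL/tbsp ≈ 124 mL
maple syrup: 2 pint × 9/4 × 2 cup/pint = 9 cup
cornstarch: (2 cup + 5 tbsp = 2.3125 cup) × 9/4 × 128 g/cup = 666 g
vegetable oil: 125 mL × 9/4 ÷ 240 mL/cup × 218 g/cup ≈ 255 g
sour cream: 175 g × 9/4 ÷ 28.35 g/oz ≈ 14 oz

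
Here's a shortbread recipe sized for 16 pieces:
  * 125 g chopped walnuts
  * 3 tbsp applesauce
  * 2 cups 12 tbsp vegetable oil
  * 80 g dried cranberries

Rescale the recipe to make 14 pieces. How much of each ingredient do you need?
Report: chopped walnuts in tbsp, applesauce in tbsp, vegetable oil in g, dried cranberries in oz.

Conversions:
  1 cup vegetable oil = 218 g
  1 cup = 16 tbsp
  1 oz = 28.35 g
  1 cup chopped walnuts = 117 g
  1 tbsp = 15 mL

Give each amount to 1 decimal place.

chopped walnuts: 15.0 tbsp; applesauce: 2.6 tbsp; vegetable oil: 524.6 g; dried cranberries: 2.5 oz

Scaling factor: 14/16 = 7/8 = 0.875.
chopped walnuts: 125 g × 7/8 ÷ 117 g/cup × 16 tbsp/cup ≈ 15.0 tbsp
applesauce: 3 tbsp × 7/8 ≈ 2.6 tbsp
vegetable oil: (2 cup + 12 tbsp = 2.75 cup) × 7/8 × 218 g/cup ≈ 524.6 g
dried cranberries: 80 g × 7/8 ÷ 28.35 g/oz ≈ 2.5 oz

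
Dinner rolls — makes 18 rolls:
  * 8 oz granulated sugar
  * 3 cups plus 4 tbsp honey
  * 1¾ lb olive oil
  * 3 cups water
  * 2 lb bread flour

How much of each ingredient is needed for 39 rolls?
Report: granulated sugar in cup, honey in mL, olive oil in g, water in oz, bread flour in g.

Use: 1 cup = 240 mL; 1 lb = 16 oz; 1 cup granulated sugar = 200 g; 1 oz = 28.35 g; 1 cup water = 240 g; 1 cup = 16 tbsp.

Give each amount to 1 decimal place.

Scaling factor: 39/18 = 13/6.
granulated sugar: 8 oz × 13/6 × 28.35 g/oz ÷ 200 g/cup ≈ 2.5 cup
honey: (3 cup + 4 tbsp = 3.25 cup) × 13/6 × 240 mL/cup = 1690.0 mL
olive oil: 1.75 lb × 13/6 × 16 oz/lb × 28.35 g/oz = 1719.9 g
water: 3 cup × 13/6 × 240 g/cup ÷ 28.35 g/oz ≈ 55.0 oz
bread flour: 2 lb × 13/6 × 16 oz/lb × 28.35 g/oz = 1965.6 g

granulated sugar: 2.5 cup; honey: 1690.0 mL; olive oil: 1719.9 g; water: 55.0 oz; bread flour: 1965.6 g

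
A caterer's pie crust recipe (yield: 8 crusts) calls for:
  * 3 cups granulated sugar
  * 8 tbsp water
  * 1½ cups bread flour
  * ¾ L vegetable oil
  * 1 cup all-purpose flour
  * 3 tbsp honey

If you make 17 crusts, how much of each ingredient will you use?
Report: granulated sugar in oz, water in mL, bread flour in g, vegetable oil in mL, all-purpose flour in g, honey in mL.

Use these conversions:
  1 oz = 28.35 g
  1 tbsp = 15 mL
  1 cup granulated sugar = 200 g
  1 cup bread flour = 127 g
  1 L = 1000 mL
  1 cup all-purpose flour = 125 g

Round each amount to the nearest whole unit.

Scaling factor: 17/8 = 2.125.
granulated sugar: 3 cup × 17/8 × 200 g/cup ÷ 28.35 g/oz ≈ 45 oz
water: 8 tbsp × 17/8 × 15 mL/tbsp = 255 mL
bread flour: 1.5 cup × 17/8 × 127 g/cup ≈ 405 g
vegetable oil: 0.75 L × 17/8 × 1000 mL/L ≈ 1594 mL
all-purpose flour: 1 cup × 17/8 × 125 g/cup ≈ 266 g
honey: 3 tbsp × 17/8 × 15 mL/tbsp ≈ 96 mL

granulated sugar: 45 oz; water: 255 mL; bread flour: 405 g; vegetable oil: 1594 mL; all-purpose flour: 266 g; honey: 96 mL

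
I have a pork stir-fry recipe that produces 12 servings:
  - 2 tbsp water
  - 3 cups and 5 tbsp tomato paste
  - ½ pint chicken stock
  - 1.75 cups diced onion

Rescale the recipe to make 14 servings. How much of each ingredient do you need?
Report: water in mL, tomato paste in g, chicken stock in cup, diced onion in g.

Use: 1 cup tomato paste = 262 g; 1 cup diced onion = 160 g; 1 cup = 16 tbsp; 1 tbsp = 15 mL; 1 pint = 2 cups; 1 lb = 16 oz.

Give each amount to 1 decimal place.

Scaling factor: 14/12 = 7/6.
water: 2 tbsp × 7/6 × 15 mL/tbsp = 35.0 mL
tomato paste: (3 cup + 5 tbsp = 3.3125 cup) × 7/6 × 262 g/cup ≈ 1012.5 g
chicken stock: 0.5 pint × 7/6 × 2 cup/pint ≈ 1.2 cup
diced onion: 1.75 cup × 7/6 × 160 g/cup ≈ 326.7 g

water: 35.0 mL; tomato paste: 1012.5 g; chicken stock: 1.2 cup; diced onion: 326.7 g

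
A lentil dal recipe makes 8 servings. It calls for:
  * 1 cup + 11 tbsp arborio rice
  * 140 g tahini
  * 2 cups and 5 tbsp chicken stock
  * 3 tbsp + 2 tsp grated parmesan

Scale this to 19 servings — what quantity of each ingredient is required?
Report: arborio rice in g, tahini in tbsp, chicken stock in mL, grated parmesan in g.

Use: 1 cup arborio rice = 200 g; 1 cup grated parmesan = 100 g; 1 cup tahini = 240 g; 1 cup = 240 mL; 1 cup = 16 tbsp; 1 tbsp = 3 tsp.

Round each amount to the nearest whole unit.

arborio rice: 802 g; tahini: 22 tbsp; chicken stock: 1318 mL; grated parmesan: 54 g

Scaling factor: 19/8 = 2.375.
arborio rice: (1 cup + 11 tbsp = 1.6875 cup) × 19/8 × 200 g/cup ≈ 802 g
tahini: 140 g × 19/8 ÷ 240 g/cup × 16 tbsp/cup ≈ 22 tbsp
chicken stock: (2 cup + 5 tbsp = 2.3125 cup) × 19/8 × 240 mL/cup ≈ 1318 mL
grated parmesan: (3 tbsp + 2 tsp = 11/3 tbsp) × 19/8 ÷ 16 tbsp/cup × 100 g/cup ≈ 54 g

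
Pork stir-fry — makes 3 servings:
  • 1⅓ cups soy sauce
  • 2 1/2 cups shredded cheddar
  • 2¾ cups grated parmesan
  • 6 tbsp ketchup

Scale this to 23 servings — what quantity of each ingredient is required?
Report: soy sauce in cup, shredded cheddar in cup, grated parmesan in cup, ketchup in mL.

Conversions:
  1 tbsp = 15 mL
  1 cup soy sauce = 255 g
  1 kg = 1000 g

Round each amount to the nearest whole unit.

soy sauce: 10 cup; shredded cheddar: 19 cup; grated parmesan: 21 cup; ketchup: 690 mL

Scaling factor: 23/3.
soy sauce: 4/3 cup × 23/3 ≈ 10 cup
shredded cheddar: 2.5 cup × 23/3 ≈ 19 cup
grated parmesan: 2.75 cup × 23/3 ≈ 21 cup
ketchup: 6 tbsp × 23/3 × 15 mL/tbsp = 690 mL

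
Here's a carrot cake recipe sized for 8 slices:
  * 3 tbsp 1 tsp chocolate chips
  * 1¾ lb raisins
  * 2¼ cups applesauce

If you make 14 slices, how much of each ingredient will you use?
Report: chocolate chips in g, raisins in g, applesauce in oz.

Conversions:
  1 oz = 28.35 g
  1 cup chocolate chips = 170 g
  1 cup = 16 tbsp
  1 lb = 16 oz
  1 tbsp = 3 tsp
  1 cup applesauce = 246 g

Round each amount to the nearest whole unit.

Scaling factor: 14/8 = 7/4 = 1.75.
chocolate chips: (3 tbsp + 1 tsp = 10/3 tbsp) × 7/4 ÷ 16 tbsp/cup × 170 g/cup ≈ 62 g
raisins: 1.75 lb × 7/4 × 16 oz/lb × 28.35 g/oz ≈ 1389 g
applesauce: 2.25 cup × 7/4 × 246 g/cup ÷ 28.35 g/oz ≈ 34 oz

chocolate chips: 62 g; raisins: 1389 g; applesauce: 34 oz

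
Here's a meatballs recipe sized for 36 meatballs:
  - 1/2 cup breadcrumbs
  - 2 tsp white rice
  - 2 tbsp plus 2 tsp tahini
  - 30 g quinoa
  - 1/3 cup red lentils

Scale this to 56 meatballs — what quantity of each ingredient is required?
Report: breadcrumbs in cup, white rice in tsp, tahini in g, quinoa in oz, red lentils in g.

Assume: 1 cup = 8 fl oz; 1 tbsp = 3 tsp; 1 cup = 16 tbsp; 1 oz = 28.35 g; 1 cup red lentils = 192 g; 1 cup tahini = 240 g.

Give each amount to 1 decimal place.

Scaling factor: 56/36 = 14/9.
breadcrumbs: 0.5 cup × 14/9 ≈ 0.8 cup
white rice: 2 tsp × 14/9 ≈ 3.1 tsp
tahini: (2 tbsp + 2 tsp = 8/3 tbsp) × 14/9 ÷ 16 tbsp/cup × 240 g/cup ≈ 62.2 g
quinoa: 30 g × 14/9 ÷ 28.35 g/oz ≈ 1.6 oz
red lentils: 1/3 cup × 14/9 × 192 g/cup ≈ 99.6 g

breadcrumbs: 0.8 cup; white rice: 3.1 tsp; tahini: 62.2 g; quinoa: 1.6 oz; red lentils: 99.6 g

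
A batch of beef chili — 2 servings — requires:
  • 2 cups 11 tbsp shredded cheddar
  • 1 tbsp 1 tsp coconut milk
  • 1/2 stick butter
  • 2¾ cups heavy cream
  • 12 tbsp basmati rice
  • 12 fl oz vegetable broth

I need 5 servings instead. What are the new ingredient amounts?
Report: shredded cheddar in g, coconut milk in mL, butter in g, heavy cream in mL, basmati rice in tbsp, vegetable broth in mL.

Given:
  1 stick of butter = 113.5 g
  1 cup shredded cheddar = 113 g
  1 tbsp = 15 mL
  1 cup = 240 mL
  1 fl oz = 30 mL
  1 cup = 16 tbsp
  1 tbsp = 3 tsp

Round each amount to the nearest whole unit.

Scaling factor: 5/2 = 2.5.
shredded cheddar: (2 cup + 11 tbsp = 2.6875 cup) × 5/2 × 113 g/cup ≈ 759 g
coconut milk: (1 tbsp + 1 tsp = 4/3 tbsp) × 5/2 × 15 mL/tbsp = 50 mL
butter: 0.5 stick × 5/2 × 113.5 g/stick ≈ 142 g
heavy cream: 2.75 cup × 5/2 × 240 mL/cup = 1650 mL
basmati rice: 12 tbsp × 5/2 = 30 tbsp
vegetable broth: 12 fl oz × 5/2 × 30 mL/fl oz = 900 mL

shredded cheddar: 759 g; coconut milk: 50 mL; butter: 142 g; heavy cream: 1650 mL; basmati rice: 30 tbsp; vegetable broth: 900 mL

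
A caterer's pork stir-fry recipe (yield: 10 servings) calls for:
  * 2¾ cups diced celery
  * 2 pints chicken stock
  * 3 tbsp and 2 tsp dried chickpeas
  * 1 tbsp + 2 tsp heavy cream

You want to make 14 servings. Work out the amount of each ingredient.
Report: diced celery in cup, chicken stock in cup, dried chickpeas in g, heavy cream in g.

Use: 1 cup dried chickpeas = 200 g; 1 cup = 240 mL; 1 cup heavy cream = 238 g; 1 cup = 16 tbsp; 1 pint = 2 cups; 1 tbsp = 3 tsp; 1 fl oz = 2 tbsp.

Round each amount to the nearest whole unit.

diced celery: 4 cup; chicken stock: 6 cup; dried chickpeas: 64 g; heavy cream: 35 g

Scaling factor: 14/10 = 7/5 = 1.4.
diced celery: 2.75 cup × 7/5 ≈ 4 cup
chicken stock: 2 pint × 7/5 × 2 cup/pint ≈ 6 cup
dried chickpeas: (3 tbsp + 2 tsp = 11/3 tbsp) × 7/5 ÷ 16 tbsp/cup × 200 g/cup ≈ 64 g
heavy cream: (1 tbsp + 2 tsp = 5/3 tbsp) × 7/5 ÷ 16 tbsp/cup × 238 g/cup ≈ 35 g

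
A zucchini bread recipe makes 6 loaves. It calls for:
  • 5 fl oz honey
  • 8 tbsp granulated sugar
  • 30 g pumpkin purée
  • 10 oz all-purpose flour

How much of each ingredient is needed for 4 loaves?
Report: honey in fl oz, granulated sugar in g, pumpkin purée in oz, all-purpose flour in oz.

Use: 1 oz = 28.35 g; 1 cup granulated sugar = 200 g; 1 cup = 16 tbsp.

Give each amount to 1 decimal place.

honey: 3.3 fl oz; granulated sugar: 66.7 g; pumpkin purée: 0.7 oz; all-purpose flour: 6.7 oz

Scaling factor: 4/6 = 2/3.
honey: 5 fl oz × 2/3 ≈ 3.3 fl oz
granulated sugar: 8 tbsp × 2/3 ÷ 16 tbsp/cup × 200 g/cup ≈ 66.7 g
pumpkin purée: 30 g × 2/3 ÷ 28.35 g/oz ≈ 0.7 oz
all-purpose flour: 10 oz × 2/3 ≈ 6.7 oz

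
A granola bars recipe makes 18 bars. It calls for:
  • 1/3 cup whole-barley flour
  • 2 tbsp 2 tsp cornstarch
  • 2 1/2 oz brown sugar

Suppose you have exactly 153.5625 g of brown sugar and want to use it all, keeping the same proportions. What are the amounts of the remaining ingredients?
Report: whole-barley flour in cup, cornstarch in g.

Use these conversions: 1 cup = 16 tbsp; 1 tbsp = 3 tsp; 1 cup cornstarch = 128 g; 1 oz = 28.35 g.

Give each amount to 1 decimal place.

The original recipe has 70.875 g of brown sugar, so the scaling factor is 153.5625 ÷ 70.875 = 13/6.
whole-barley flour: 1/3 cup × 13/6 ≈ 0.7 cup
cornstarch: (2 tbsp + 2 tsp = 8/3 tbsp) × 13/6 ÷ 16 tbsp/cup × 128 g/cup ≈ 46.2 g

whole-barley flour: 0.7 cup; cornstarch: 46.2 g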